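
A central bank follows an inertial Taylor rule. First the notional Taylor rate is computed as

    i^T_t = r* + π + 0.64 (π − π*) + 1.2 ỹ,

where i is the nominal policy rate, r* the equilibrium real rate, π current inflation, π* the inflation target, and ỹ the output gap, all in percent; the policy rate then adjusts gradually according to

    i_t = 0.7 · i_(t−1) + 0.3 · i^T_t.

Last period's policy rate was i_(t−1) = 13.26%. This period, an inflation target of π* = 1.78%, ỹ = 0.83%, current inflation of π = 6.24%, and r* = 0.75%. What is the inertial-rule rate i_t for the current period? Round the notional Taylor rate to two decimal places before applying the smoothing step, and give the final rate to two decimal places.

i^T_t = 0.75 + 6.24 + 0.64 × (6.24 − 1.78) + 1.2 × 0.83
   = 0.75 + 6.24 + 2.8544 + 0.996 = 10.84
i_t = 0.7 × 13.26 + 0.3 × 10.84 = 9.282 + 3.252 = 12.53

12.53%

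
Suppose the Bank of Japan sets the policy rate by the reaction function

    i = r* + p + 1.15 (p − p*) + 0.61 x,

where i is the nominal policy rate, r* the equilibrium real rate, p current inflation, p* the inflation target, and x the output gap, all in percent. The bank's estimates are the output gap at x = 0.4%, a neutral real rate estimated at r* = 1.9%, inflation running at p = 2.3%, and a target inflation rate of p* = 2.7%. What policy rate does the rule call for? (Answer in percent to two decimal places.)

3.98%

i = 1.9 + 2.3 + 1.15 × (2.3 − 2.7) + 0.61 × 0.4
   = 1.9 + 2.3 − 0.46 + 0.244 = 3.98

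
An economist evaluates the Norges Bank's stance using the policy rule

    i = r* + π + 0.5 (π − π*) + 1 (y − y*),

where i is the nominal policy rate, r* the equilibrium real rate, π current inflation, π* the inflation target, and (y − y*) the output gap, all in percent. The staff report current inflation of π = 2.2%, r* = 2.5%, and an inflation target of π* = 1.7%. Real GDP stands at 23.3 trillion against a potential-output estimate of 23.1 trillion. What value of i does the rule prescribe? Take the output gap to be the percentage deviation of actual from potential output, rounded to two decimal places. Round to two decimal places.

5.82%

Output gap = 100 × (23.3 − 23.1) / 23.1 = 0.87%.
i = 2.50 + 2.20 + 0.5 × (2.20 − 1.70) + 1 × 0.87
   = 2.50 + 2.2 + 0.25 + 0.87 = 5.82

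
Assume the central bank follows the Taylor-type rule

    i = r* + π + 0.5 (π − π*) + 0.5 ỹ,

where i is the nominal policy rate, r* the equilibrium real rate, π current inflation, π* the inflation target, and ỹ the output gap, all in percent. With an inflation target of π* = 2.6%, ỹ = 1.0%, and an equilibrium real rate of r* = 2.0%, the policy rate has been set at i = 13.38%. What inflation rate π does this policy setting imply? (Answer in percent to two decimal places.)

8.12%

Collecting π: i = r* + (1 + 0.5) π − 0.5 π* + 0.5 ỹ
1.5 π = 13.38 − 2.0 + 0.5 × 2.6 − 0.5 × 1.0 = 12.18
π = 12.18 / 1.5 = 8.12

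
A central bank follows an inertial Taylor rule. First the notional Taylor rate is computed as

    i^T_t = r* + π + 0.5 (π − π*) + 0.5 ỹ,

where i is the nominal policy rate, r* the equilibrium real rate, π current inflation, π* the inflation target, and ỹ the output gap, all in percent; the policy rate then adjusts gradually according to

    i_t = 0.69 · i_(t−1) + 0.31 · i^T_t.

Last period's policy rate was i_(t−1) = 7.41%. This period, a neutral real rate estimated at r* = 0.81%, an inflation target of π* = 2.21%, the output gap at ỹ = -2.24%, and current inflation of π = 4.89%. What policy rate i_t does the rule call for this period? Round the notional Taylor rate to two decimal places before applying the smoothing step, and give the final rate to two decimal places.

i^T_t = 0.81 + 4.89 + 0.5 × (4.89 − 2.21) + 0.5 × (-2.24)
   = 0.81 + 4.89 + 1.34 − 1.12 = 5.92
i_t = 0.69 × 7.41 + 0.31 × 5.92 = 5.1129 + 1.8352 = 6.95

6.95%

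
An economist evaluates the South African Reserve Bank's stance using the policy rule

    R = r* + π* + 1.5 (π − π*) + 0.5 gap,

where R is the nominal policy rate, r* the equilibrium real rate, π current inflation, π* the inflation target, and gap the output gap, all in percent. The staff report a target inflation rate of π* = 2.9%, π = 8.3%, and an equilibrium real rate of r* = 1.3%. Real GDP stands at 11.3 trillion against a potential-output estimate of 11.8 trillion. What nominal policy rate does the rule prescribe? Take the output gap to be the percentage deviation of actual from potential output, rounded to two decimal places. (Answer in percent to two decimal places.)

10.18%

Output gap = 100 × (11.3 − 11.8) / 11.8 = -4.24%.
R = 1.30 + 2.90 + 1.5 × (8.30 − 2.90) + 0.5 × (-4.24)
   = 1.30 + 2.9 + 8.1 − 2.12 = 10.18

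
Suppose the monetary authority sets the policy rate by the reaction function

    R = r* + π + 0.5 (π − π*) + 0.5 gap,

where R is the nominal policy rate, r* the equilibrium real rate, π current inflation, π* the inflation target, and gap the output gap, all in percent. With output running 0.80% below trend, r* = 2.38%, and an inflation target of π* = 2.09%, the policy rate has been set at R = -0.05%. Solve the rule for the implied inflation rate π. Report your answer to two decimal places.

Output 0.80% below potential → gap = -0.80.
Collecting π: R = r* + (1 + 0.5) π − 0.5 π* + 0.5 gap
1.5 π = -0.05 − 2.38 + 0.5 × 2.09 − 0.5 × (-0.80) = -0.985
π = -0.985 / 1.5 = -0.66

-0.66%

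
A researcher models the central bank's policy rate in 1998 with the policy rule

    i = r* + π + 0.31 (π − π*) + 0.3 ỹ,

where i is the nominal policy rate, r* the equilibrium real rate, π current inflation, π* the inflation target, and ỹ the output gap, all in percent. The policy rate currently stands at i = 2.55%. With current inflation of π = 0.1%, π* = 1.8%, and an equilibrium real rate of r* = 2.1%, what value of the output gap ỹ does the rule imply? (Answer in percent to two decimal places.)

2.92%

0.3 ỹ = 2.55 − 2.1 − 0.1 − 0.31 × (0.1 − 1.8) = 0.877
ỹ = 0.877 / 0.3 = 2.92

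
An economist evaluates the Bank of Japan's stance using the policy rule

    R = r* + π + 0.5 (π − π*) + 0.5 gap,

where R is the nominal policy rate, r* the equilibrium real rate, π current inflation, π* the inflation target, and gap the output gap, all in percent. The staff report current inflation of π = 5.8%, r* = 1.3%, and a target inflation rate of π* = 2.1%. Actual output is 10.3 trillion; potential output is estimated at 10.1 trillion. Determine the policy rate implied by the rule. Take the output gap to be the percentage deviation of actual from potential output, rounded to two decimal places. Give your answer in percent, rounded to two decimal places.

Output gap = 100 × (10.3 − 10.1) / 10.1 = 1.98%.
R = 1.30 + 5.80 + 0.5 × (5.80 − 2.10) + 0.5 × 1.98
   = 1.30 + 5.8 + 1.85 + 0.99 = 9.94

9.94%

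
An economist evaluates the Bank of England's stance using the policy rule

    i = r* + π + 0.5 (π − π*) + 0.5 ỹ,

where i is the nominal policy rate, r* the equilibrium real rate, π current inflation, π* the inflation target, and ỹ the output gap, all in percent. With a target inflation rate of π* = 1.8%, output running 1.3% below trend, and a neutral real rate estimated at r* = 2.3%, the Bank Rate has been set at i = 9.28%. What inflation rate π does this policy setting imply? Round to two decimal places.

Output 1.3% below potential → ỹ = -1.3.
Collecting π: i = r* + (1 + 0.5) π − 0.5 π* + 0.5 ỹ
1.5 π = 9.28 − 2.3 + 0.5 × 1.8 − 0.5 × (-1.3) = 8.53
π = 8.53 / 1.5 = 5.69

5.69%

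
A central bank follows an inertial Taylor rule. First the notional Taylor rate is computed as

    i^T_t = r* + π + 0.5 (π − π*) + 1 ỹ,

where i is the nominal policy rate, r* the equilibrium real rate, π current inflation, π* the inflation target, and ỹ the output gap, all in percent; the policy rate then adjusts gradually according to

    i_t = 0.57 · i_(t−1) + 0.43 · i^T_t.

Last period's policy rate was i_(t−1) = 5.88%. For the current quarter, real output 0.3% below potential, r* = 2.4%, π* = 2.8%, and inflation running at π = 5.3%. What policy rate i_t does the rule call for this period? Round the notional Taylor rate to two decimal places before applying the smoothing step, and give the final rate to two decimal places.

Output 0.3% below potential → ỹ = -0.3.
i^T_t = 2.4 + 5.3 + 0.5 × (5.3 − 2.8) + 1 × (-0.3)
   = 2.4 + 5.3 + 1.25 − 0.3 = 8.65
i_t = 0.57 × 5.88 + 0.43 × 8.65 = 3.3516 + 3.7195 = 7.07

7.07%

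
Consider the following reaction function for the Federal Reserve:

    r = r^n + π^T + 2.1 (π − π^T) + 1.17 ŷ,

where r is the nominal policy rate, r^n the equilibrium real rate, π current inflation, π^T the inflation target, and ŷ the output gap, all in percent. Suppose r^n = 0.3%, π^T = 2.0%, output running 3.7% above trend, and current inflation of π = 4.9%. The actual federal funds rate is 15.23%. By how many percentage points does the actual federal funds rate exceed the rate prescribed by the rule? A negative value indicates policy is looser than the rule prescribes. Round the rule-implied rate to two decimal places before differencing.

2.51 pp

Output 3.7% above potential → ŷ = 3.7.
r = 0.3 + 2.0 + 2.1 × (4.9 − 2.0) + 1.17 × 3.7
   = 0.3 + 2 + 6.09 + 4.329 = 12.72
Deviation = 15.23 − 12.72 = 2.51 pp.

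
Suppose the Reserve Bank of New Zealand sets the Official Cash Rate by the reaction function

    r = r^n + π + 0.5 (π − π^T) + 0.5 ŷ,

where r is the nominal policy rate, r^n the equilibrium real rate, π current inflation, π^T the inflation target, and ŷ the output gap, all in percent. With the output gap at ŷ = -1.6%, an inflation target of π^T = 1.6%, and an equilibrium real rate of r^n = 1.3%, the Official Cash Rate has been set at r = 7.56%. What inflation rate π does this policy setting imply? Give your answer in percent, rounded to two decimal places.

5.24%

Collecting π: r = r^n + (1 + 0.5) π − 0.5 π^T + 0.5 ŷ
1.5 π = 7.56 − 1.3 + 0.5 × 1.6 − 0.5 × (-1.6) = 7.86
π = 7.86 / 1.5 = 5.24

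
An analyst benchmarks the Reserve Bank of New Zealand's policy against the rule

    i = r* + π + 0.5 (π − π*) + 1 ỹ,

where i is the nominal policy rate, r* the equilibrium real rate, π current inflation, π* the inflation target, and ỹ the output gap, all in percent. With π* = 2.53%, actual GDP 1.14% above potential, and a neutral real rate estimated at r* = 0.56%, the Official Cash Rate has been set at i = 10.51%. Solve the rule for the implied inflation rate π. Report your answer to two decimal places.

Output 1.14% above potential → ỹ = 1.14.
Collecting π: i = r* + (1 + 0.5) π − 0.5 π* + 1 ỹ
1.5 π = 10.51 − 0.56 + 0.5 × 2.53 − 1 × 1.14 = 10.075
π = 10.075 / 1.5 = 6.72

6.72%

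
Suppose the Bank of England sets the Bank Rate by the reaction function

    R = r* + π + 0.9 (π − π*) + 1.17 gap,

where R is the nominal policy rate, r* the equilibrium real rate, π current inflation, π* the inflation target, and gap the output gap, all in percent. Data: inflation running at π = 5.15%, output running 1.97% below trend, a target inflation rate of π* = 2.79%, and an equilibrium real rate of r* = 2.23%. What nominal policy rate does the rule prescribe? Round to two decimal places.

7.20%

Output 1.97% below potential → gap = -1.97.
R = 2.23 + 5.15 + 0.9 × (5.15 − 2.79) + 1.17 × (-1.97)
   = 2.23 + 5.15 + 2.124 − 2.3049 = 7.20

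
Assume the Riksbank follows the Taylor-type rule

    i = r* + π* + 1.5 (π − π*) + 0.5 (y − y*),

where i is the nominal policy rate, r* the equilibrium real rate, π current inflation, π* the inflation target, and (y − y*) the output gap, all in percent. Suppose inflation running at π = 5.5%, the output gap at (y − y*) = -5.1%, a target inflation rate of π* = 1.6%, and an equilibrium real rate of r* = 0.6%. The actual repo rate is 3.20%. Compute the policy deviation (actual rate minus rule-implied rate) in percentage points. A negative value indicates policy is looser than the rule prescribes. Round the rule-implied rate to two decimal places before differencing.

i = 0.6 + 1.6 + 1.5 × (5.5 − 1.6) + 0.5 × (-5.1)
   = 0.6 + 1.6 + 5.85 − 2.55 = 5.50
Deviation = 3.20 − 5.50 = -2.30 pp.

-2.30 pp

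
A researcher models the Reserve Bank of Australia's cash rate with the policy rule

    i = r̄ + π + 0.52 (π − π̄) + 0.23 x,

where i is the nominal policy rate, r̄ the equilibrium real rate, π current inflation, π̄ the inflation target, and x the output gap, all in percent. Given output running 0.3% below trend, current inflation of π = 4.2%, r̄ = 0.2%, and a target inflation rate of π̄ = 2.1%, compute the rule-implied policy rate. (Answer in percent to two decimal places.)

5.42%

Output 0.3% below potential → x = -0.3.
i = 0.2 + 4.2 + 0.52 × (4.2 − 2.1) + 0.23 × (-0.3)
   = 0.2 + 4.2 + 1.092 − 0.069 = 5.42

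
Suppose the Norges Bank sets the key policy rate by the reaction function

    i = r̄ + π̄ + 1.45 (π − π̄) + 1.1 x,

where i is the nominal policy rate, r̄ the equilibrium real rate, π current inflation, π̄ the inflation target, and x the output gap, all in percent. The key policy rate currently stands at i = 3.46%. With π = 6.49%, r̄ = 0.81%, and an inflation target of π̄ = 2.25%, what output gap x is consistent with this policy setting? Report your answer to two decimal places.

-5.23%

1.1 x = 3.46 − 0.81 − 2.25 − 1.45 × (6.49 − 2.25) = -5.748
x = -5.748 / 1.1 = -5.23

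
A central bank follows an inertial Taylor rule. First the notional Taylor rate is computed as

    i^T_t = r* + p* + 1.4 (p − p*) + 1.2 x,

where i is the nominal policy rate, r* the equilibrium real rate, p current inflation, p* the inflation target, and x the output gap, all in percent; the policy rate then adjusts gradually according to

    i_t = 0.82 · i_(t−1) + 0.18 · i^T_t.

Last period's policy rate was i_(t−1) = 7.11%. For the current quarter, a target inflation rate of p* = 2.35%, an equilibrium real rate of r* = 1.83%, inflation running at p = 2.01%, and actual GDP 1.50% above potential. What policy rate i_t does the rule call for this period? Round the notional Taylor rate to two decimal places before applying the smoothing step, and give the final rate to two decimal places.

6.82%

Output 1.50% above potential → x = 1.50.
i^T_t = 1.83 + 2.35 + 1.4 × (2.01 − 2.35) + 1.2 × 1.50
   = 1.83 + 2.35 − 0.476 + 1.8 = 5.50
i_t = 0.82 × 7.11 + 0.18 × 5.50 = 5.8302 + 0.99 = 6.82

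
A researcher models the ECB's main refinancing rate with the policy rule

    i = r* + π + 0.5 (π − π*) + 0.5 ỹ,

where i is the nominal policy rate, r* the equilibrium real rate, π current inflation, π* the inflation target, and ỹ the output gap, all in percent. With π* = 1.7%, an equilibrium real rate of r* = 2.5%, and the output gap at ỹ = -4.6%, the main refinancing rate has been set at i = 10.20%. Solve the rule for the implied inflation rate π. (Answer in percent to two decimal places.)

7.23%

Collecting π: i = r* + (1 + 0.5) π − 0.5 π* + 0.5 ỹ
1.5 π = 10.20 − 2.5 + 0.5 × 1.7 − 0.5 × (-4.6) = 10.85
π = 10.85 / 1.5 = 7.23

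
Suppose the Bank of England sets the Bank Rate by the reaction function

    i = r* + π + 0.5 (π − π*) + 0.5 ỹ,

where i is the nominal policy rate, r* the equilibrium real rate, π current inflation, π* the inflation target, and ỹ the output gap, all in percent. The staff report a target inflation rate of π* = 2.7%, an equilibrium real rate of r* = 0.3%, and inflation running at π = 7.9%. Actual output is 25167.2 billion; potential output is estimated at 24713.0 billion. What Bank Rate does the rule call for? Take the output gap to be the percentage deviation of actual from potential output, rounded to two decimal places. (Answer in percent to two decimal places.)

Output gap = 100 × (25167.2 − 24713.0) / 24713.0 = 1.84%.
i = 0.30 + 7.90 + 0.5 × (7.90 − 2.70) + 0.5 × 1.84
   = 0.30 + 7.9 + 2.6 + 0.92 = 11.72

11.72%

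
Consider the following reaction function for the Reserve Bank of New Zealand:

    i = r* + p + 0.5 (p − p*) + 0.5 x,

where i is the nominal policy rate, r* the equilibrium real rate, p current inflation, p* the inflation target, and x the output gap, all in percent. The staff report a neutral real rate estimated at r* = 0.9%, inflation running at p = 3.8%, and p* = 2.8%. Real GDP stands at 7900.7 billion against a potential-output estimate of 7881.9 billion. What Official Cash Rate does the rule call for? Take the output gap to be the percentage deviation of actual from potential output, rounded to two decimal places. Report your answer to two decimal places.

Output gap = 100 × (7900.7 − 7881.9) / 7881.9 = 0.24%.
i = 0.90 + 3.80 + 0.5 × (3.80 − 2.80) + 0.5 × 0.24
   = 0.90 + 3.8 + 0.5 + 0.12 = 5.32

5.32%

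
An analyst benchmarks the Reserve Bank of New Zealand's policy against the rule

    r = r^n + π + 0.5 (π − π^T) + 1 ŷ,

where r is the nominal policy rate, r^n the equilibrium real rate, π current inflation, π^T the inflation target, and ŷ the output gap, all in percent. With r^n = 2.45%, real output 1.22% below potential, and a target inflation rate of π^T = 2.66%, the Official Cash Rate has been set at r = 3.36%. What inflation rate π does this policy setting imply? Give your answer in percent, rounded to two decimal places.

2.31%

Output 1.22% below potential → ŷ = -1.22.
Collecting π: r = r^n + (1 + 0.5) π − 0.5 π^T + 1 ŷ
1.5 π = 3.36 − 2.45 + 0.5 × 2.66 − 1 × (-1.22) = 3.46
π = 3.46 / 1.5 = 2.31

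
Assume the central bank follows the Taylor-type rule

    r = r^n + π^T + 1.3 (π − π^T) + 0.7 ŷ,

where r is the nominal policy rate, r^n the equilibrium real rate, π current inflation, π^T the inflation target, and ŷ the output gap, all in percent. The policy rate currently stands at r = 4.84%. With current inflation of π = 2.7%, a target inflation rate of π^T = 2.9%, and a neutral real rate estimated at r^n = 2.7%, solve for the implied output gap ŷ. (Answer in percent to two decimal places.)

-0.71%

0.7 ŷ = 4.84 − 2.7 − 2.9 − 1.3 × (2.7 − 2.9) = -0.5
ŷ = -0.5 / 0.7 = -0.71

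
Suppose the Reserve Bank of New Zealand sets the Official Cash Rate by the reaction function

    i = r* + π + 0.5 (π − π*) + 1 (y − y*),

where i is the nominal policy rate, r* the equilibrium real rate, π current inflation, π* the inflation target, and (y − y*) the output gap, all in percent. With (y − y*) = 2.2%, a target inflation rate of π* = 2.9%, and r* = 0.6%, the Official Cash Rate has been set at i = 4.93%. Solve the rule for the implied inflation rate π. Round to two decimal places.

2.39%

Collecting π: i = r* + (1 + 0.5) π − 0.5 π* + 1 (y − y*)
1.5 π = 4.93 − 0.6 + 0.5 × 2.9 − 1 × 2.2 = 3.58
π = 3.58 / 1.5 = 2.39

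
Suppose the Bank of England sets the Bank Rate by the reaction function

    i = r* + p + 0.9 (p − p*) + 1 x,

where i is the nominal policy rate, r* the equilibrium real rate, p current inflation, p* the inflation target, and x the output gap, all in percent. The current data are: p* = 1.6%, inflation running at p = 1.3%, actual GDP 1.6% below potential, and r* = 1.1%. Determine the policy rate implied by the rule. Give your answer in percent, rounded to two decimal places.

Output 1.6% below potential → x = -1.6.
i = 1.1 + 1.3 + 0.9 × (1.3 − 1.6) + 1 × (-1.6)
   = 1.1 + 1.3 − 0.27 − 1.6 = 0.53

0.53%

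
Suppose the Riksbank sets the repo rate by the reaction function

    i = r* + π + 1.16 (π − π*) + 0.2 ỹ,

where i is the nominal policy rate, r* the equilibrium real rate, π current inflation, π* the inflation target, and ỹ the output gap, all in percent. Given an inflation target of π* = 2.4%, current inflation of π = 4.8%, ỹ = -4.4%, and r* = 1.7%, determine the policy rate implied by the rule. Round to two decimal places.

i = 1.7 + 4.8 + 1.16 × (4.8 − 2.4) + 0.2 × (-4.4)
   = 1.7 + 4.8 + 2.784 − 0.88 = 8.40

8.40%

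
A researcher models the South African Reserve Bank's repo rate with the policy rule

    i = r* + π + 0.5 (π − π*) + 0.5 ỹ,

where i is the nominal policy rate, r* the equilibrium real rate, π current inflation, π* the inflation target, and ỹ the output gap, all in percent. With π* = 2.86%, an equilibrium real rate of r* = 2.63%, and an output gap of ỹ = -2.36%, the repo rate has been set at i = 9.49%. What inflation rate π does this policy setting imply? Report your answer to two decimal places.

6.31%

Collecting π: i = r* + (1 + 0.5) π − 0.5 π* + 0.5 ỹ
1.5 π = 9.49 − 2.63 + 0.5 × 2.86 − 0.5 × (-2.36) = 9.47
π = 9.47 / 1.5 = 6.31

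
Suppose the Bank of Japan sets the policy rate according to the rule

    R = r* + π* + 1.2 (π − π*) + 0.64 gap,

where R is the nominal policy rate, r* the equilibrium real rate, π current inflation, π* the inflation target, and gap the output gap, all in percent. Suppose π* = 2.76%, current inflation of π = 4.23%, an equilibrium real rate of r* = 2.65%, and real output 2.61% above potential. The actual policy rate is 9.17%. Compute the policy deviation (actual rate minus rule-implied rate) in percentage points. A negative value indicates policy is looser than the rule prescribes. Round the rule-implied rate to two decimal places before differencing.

Output 2.61% above potential → gap = 2.61.
R = 2.65 + 2.76 + 1.2 × (4.23 − 2.76) + 0.64 × 2.61
   = 2.65 + 2.76 + 1.764 + 1.6704 = 8.84
Deviation = 9.17 − 8.84 = 0.33 pp.

0.33 pp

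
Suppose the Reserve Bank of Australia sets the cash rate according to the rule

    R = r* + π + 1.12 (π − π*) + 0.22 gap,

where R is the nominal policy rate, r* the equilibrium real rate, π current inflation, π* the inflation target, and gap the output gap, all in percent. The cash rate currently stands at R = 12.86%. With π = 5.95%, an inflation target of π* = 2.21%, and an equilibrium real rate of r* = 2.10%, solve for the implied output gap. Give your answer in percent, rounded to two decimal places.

0.22 gap = 12.86 − 2.10 − 5.95 − 1.12 × (5.95 − 2.21) = 0.6212
gap = 0.6212 / 0.22 = 2.82

2.82%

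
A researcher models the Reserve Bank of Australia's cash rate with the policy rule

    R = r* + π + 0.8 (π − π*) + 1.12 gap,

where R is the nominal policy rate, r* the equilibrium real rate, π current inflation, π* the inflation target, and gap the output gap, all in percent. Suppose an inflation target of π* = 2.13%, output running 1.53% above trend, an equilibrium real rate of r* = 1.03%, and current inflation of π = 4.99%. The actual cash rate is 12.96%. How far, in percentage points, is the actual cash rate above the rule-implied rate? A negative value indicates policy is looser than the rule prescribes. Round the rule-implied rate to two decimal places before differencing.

2.94 pp

Output 1.53% above potential → gap = 1.53.
R = 1.03 + 4.99 + 0.8 × (4.99 − 2.13) + 1.12 × 1.53
   = 1.03 + 4.99 + 2.288 + 1.7136 = 10.02
Deviation = 12.96 − 10.02 = 2.94 pp.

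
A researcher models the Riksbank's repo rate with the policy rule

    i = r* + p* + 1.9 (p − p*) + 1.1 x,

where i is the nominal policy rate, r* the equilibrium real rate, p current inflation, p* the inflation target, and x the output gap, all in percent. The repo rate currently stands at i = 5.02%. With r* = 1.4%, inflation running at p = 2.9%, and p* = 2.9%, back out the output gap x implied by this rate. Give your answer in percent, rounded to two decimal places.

1.1 x = 5.02 − 1.4 − 2.9 − 1.9 × (2.9 − 2.9) = 0.72
x = 0.72 / 1.1 = 0.65

0.65%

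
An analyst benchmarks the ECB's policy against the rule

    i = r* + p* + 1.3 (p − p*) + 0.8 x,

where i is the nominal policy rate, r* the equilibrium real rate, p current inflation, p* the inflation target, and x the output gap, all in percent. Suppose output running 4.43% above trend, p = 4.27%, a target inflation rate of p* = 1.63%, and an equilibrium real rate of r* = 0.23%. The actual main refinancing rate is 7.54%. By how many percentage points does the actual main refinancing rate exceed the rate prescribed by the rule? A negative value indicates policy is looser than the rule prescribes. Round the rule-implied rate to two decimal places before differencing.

-1.30 pp

Output 4.43% above potential → x = 4.43.
i = 0.23 + 1.63 + 1.3 × (4.27 − 1.63) + 0.8 × 4.43
   = 0.23 + 1.63 + 3.432 + 3.544 = 8.84
Deviation = 7.54 − 8.84 = -1.30 pp.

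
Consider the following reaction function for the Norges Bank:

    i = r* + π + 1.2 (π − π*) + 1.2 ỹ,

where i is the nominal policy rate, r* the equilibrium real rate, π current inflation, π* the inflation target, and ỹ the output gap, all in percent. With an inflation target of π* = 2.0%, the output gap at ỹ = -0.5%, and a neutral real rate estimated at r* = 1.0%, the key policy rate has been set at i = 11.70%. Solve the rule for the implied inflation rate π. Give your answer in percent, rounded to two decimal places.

6.23%

Collecting π: i = r* + (1 + 1.2) π − 1.2 π* + 1.2 ỹ
2.2 π = 11.70 − 1.0 + 1.2 × 2.0 − 1.2 × (-0.5) = 13.7
π = 13.7 / 2.2 = 6.23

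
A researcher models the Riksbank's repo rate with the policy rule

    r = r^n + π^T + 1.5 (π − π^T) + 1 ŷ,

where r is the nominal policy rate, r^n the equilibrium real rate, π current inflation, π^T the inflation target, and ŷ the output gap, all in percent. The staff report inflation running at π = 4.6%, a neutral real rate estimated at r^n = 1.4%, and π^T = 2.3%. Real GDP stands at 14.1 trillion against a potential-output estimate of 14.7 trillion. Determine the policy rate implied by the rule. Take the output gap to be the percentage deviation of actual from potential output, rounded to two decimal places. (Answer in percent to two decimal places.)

Output gap = 100 × (14.1 − 14.7) / 14.7 = -4.08%.
r = 1.40 + 2.30 + 1.5 × (4.60 − 2.30) + 1 × (-4.08)
   = 1.40 + 2.3 + 3.45 − 4.08 = 3.07

3.07%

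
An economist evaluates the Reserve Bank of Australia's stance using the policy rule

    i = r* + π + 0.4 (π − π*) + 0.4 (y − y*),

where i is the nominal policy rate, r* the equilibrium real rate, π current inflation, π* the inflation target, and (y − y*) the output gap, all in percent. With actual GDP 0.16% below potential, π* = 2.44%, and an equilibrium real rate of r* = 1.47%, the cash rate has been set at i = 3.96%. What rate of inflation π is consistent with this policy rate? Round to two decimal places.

Output 0.16% below potential → (y − y*) = -0.16.
Collecting π: i = r* + (1 + 0.4) π − 0.4 π* + 0.4 (y − y*)
1.4 π = 3.96 − 1.47 + 0.4 × 2.44 − 0.4 × (-0.16) = 3.53
π = 3.53 / 1.4 = 2.52

2.52%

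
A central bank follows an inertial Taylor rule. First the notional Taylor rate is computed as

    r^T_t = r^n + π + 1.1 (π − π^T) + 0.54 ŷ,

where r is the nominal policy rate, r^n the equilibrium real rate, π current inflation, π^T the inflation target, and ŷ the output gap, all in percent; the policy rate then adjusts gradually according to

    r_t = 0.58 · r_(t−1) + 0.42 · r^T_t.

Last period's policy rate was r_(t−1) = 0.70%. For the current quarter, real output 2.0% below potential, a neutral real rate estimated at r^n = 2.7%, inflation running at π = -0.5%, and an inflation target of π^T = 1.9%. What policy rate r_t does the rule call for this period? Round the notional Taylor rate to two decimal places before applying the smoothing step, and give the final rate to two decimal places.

Output 2.0% below potential → ŷ = -2.0.
r^T_t = 2.7 + (-0.5) + 1.1 × (-0.5 − 1.9) + 0.54 × (-2.0)
   = 2.7 − 0.5 − 2.64 − 1.08 = -1.52
r_t = 0.58 × 0.70 + 0.42 × (-1.52) = 0.406 − 0.6384 = -0.23

-0.23%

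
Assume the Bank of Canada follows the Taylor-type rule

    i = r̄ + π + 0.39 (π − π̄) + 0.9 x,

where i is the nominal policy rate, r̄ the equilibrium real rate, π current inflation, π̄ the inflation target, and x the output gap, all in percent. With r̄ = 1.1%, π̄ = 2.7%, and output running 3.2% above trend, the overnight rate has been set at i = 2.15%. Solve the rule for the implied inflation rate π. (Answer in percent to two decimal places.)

Output 3.2% above potential → x = 3.2.
Collecting π: i = r̄ + (1 + 0.39) π − 0.39 π̄ + 0.9 x
1.39 π = 2.15 − 1.1 + 0.39 × 2.7 − 0.9 × 3.2 = -0.777
π = -0.777 / 1.39 = -0.56

-0.56%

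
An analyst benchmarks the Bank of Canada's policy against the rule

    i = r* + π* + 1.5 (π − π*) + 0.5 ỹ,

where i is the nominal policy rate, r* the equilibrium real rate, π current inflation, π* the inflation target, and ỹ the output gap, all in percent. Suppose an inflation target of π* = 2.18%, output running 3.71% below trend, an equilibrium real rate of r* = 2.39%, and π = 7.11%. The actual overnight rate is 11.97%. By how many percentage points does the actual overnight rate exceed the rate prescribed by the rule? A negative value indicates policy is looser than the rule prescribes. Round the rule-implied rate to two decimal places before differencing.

1.86 pp

Output 3.71% below potential → ỹ = -3.71.
i = 2.39 + 2.18 + 1.5 × (7.11 − 2.18) + 0.5 × (-3.71)
   = 2.39 + 2.18 + 7.395 − 1.855 = 10.11
Deviation = 11.97 − 10.11 = 1.86 pp.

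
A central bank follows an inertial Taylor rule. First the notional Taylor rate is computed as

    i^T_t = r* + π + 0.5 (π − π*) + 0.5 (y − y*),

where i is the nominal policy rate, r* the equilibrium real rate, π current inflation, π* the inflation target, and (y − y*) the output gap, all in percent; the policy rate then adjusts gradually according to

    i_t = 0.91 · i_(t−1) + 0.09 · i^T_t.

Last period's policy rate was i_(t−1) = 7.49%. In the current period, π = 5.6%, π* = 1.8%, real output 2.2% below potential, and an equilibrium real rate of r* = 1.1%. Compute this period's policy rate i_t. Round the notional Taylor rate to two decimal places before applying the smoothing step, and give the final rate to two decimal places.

Output 2.2% below potential → (y − y*) = -2.2.
i^T_t = 1.1 + 5.6 + 0.5 × (5.6 − 1.8) + 0.5 × (-2.2)
   = 1.1 + 5.6 + 1.9 − 1.1 = 7.50
i_t = 0.91 × 7.49 + 0.09 × 7.50 = 6.8159 + 0.675 = 7.49

7.49%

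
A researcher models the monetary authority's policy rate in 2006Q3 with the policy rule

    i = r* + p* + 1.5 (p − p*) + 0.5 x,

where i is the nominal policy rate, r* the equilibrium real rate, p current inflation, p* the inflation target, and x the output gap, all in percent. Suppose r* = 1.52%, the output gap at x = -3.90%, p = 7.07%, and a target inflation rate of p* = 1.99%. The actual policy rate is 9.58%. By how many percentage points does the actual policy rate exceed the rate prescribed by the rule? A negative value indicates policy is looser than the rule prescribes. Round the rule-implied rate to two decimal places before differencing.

i = 1.52 + 1.99 + 1.5 × (7.07 − 1.99) + 0.5 × (-3.90)
   = 1.52 + 1.99 + 7.62 − 1.95 = 9.18
Deviation = 9.58 − 9.18 = 0.40 pp.

0.40 pp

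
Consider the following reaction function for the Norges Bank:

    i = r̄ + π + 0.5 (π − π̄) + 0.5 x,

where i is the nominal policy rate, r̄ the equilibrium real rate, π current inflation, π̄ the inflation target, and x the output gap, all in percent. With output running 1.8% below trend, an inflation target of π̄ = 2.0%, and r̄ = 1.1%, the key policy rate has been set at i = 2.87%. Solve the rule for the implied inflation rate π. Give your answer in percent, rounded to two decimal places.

Output 1.8% below potential → x = -1.8.
Collecting π: i = r̄ + (1 + 0.5) π − 0.5 π̄ + 0.5 x
1.5 π = 2.87 − 1.1 + 0.5 × 2.0 − 0.5 × (-1.8) = 3.67
π = 3.67 / 1.5 = 2.45

2.45%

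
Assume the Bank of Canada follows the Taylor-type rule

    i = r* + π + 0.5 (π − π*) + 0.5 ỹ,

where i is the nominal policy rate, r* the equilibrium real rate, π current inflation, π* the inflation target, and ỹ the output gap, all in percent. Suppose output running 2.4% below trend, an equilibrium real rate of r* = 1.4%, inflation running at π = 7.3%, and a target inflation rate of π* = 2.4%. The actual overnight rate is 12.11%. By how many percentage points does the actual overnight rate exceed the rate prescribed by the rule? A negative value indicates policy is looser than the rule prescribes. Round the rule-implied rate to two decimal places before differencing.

Output 2.4% below potential → ỹ = -2.4.
i = 1.4 + 7.3 + 0.5 × (7.3 − 2.4) + 0.5 × (-2.4)
   = 1.4 + 7.3 + 2.45 − 1.2 = 9.95
Deviation = 12.11 − 9.95 = 2.16 pp.

2.16 pp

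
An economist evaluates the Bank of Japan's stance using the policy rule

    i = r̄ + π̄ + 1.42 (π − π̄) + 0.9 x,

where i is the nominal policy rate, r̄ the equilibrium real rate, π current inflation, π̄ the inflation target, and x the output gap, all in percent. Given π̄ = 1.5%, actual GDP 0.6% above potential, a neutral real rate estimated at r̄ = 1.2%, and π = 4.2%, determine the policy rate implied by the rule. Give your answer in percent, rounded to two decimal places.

7.07%

Output 0.6% above potential → x = 0.6.
i = 1.2 + 1.5 + 1.42 × (4.2 − 1.5) + 0.9 × 0.6
   = 1.2 + 1.5 + 3.834 + 0.54 = 7.07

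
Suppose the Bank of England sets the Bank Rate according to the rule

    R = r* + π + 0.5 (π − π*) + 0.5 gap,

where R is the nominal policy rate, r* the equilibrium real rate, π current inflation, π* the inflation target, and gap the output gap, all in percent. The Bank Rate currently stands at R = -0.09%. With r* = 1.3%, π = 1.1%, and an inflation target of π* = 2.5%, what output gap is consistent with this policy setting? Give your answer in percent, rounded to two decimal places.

0.5 gap = -0.09 − 1.3 − 1.1 − 0.5 × (1.1 − 2.5) = -1.79
gap = -1.79 / 0.5 = -3.58

-3.58%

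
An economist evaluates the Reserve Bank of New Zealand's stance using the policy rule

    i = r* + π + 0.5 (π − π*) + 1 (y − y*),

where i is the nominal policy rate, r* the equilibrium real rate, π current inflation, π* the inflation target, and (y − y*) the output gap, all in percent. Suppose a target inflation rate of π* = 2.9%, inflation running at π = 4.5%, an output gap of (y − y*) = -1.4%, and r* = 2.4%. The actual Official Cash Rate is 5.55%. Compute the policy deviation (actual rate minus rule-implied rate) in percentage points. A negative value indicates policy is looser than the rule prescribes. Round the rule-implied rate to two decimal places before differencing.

-0.75 pp

i = 2.4 + 4.5 + 0.5 × (4.5 − 2.9) + 1 × (-1.4)
   = 2.4 + 4.5 + 0.8 − 1.4 = 6.30
Deviation = 5.55 − 6.30 = -0.75 pp.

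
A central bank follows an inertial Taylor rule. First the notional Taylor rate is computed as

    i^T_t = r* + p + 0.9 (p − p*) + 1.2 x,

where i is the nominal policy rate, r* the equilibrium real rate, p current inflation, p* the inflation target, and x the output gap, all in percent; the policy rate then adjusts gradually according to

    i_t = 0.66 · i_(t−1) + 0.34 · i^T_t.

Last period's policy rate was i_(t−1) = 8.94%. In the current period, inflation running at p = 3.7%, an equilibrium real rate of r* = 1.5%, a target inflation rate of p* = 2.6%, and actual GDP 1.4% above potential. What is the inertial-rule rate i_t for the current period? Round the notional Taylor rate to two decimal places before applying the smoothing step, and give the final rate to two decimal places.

Output 1.4% above potential → x = 1.4.
i^T_t = 1.5 + 3.7 + 0.9 × (3.7 − 2.6) + 1.2 × 1.4
   = 1.5 + 3.7 + 0.99 + 1.68 = 7.87
i_t = 0.66 × 8.94 + 0.34 × 7.87 = 5.9004 + 2.6758 = 8.58

8.58%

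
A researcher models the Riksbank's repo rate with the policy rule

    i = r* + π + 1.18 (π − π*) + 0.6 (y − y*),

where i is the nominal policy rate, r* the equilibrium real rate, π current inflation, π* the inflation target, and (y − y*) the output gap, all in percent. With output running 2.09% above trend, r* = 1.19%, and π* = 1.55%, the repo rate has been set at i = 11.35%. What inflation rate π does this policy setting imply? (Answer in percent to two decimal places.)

4.92%

Output 2.09% above potential → (y − y*) = 2.09.
Collecting π: i = r* + (1 + 1.18) π − 1.18 π* + 0.6 (y − y*)
2.18 π = 11.35 − 1.19 + 1.18 × 1.55 − 0.6 × 2.09 = 10.735
π = 10.735 / 2.18 = 4.92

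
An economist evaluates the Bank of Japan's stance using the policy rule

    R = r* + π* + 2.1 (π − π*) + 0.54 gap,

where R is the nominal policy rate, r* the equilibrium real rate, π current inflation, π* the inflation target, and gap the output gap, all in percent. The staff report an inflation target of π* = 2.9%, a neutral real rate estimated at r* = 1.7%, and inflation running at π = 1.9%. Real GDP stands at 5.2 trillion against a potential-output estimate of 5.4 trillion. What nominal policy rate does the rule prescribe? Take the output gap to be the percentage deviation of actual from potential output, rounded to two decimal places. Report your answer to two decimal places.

Output gap = 100 × (5.2 − 5.4) / 5.4 = -3.70%.
R = 1.70 + 2.90 + 2.1 × (1.90 − 2.90) + 0.54 × (-3.70)
   = 1.70 + 2.9 − 2.1 − 1.998 = 0.50

0.50%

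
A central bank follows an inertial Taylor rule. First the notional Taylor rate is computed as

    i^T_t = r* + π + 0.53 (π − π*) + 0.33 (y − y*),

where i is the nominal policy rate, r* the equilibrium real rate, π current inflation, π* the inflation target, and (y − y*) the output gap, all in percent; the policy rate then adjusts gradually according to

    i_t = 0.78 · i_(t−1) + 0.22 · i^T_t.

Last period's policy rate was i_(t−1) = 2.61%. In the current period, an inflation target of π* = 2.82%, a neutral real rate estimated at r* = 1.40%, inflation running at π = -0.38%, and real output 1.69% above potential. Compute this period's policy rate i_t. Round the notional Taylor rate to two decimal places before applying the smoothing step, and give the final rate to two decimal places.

Output 1.69% above potential → (y − y*) = 1.69.
i^T_t = 1.40 + (-0.38) + 0.53 × (-0.38 − 2.82) + 0.33 × 1.69
   = 1.40 − 0.38 − 1.696 + 0.5577 = -0.12
i_t = 0.78 × 2.61 + 0.22 × (-0.12) = 2.0358 − 0.0264 = 2.01

2.01%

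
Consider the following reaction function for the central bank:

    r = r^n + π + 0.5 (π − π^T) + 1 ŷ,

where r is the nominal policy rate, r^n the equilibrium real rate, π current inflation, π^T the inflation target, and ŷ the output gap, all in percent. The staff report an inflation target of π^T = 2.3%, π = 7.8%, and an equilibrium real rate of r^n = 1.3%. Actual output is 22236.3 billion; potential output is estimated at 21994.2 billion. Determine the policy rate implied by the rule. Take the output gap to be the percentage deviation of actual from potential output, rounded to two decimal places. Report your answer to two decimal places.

Output gap = 100 × (22236.3 − 21994.2) / 21994.2 = 1.10%.
r = 1.30 + 7.80 + 0.5 × (7.80 − 2.30) + 1 × 1.10
   = 1.30 + 7.8 + 2.75 + 1.1 = 12.95

12.95%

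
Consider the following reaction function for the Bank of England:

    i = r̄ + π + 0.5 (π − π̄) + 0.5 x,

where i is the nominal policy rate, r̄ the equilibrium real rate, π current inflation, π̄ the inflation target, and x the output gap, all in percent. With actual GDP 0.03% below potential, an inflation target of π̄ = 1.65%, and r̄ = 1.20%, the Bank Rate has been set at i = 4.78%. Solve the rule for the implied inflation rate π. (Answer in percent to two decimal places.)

2.95%

Output 0.03% below potential → x = -0.03.
Collecting π: i = r̄ + (1 + 0.5) π − 0.5 π̄ + 0.5 x
1.5 π = 4.78 − 1.20 + 0.5 × 1.65 − 0.5 × (-0.03) = 4.42
π = 4.42 / 1.5 = 2.95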